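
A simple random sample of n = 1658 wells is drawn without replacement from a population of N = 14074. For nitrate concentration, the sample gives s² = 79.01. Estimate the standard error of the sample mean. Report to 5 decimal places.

0.20504

Under SRS without replacement, Var(ȳ) = (1 − f)·s²/n with f = n/N = 1658/14074 = 0.11780588.
Var(ȳ) = (1 − 0.11780588)·79.01/1658 = 0.88219412·0.0476538 = 0.042039902.
SE(ȳ) = √(0.042039902) = 0.20504.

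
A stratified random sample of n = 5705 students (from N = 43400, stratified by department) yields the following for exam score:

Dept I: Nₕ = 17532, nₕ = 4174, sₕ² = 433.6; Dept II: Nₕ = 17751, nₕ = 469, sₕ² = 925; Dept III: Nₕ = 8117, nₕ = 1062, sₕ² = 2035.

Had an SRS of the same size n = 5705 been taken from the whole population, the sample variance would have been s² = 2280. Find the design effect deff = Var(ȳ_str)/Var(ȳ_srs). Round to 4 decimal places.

Var(ȳ_str) = Σ Wₕ²(1−fₕ)sₕ²/nₕ with Wₕ = Nₕ/43400:
  Dept I: (17532/43400)²·(1−4174/17532)·433.6/4174 = 0.012916066
  Dept II: (17751/43400)²·(1−469/17751)·925/469 = 0.32122272
  Dept III: (8117/43400)²·(1−1062/8117)·2035/1062 = 0.058257655
  → Var(ȳ_str) = 0.39239644.
Var(ȳ_srs) = (1 − 5705/43400)·2280/5705 = 0.34711487.
deff = 0.39239644 / 0.34711487 = 1.1305.

1.1305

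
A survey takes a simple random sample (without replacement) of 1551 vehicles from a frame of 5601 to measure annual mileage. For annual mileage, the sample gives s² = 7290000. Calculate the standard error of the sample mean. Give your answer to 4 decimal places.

Under SRS without replacement, Var(ȳ) = (1 − f)·s²/n with f = n/N = 1551/5601 = 0.27691484.
Var(ȳ) = (1 − 0.27691484)·7290000/1551 = 0.72308516·4700.1934 = 3398.6401.
SE(ȳ) = √(3398.6401) = 58.2979.

58.2979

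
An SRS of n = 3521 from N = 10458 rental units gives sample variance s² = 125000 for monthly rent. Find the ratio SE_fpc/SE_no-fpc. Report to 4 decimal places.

0.8144

f = n/N = 3521/10458 = 0.33668005.
SE_no-fpc = √(s²/n) = 5.9582949; SE_fpc = √((1−f)s²/n) = 4.8527009.
Ratio = √(1−f) = 0.81444456.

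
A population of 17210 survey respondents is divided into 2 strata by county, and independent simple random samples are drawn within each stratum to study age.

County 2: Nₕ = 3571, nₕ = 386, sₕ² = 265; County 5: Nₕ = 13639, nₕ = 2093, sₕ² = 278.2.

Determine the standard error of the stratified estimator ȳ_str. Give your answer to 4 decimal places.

Var(ȳ_str) = Σₕ Wₕ²(1 − fₕ)sₕ²/nₕ with Wₕ = Nₕ/N, N = 17210.
County 2: Wₕ = 0.20749564; term = 0.20749564²·(1 − 0.10809297)·265/386 = 0.026363078.
County 5: Wₕ = 0.79250436; term = 0.79250436²·(1 − 0.15345700)·278.2/2093 = 0.070670838.
Sum = 0.097033916.
SE = √(0.097033916) = 0.3115.

0.3115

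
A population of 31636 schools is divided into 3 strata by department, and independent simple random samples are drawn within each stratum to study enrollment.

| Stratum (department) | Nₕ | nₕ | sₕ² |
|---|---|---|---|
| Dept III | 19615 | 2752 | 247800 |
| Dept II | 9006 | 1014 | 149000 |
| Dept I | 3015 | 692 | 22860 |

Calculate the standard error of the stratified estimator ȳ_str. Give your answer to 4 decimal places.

6.3685

Var(ȳ_str) = Σₕ Wₕ²(1 − fₕ)sₕ²/nₕ with Wₕ = Nₕ/N, N = 31636.
Dept III: Wₕ = 0.62002149; term = 0.62002149²·(1 − 0.14030079)·247800/2752 = 29.758627.
Dept II: Wₕ = 0.28467569; term = 0.28467569²·(1 − 0.11259161)·149000/1014 = 10.567508.
Dept I: Wₕ = 0.09530282; term = 0.09530282²·(1 − 0.22951907)·22860/692 = 0.23117641.
Sum = 40.557311.
SE = √(40.557311) = 6.3685.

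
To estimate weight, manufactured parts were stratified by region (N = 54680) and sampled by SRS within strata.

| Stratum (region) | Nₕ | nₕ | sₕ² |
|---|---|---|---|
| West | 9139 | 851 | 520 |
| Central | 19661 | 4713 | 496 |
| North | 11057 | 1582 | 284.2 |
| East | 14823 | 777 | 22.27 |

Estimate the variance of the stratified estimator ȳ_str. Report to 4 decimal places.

Var(ȳ_str) = Σₕ Wₕ²(1 − fₕ)sₕ²/nₕ with Wₕ = Nₕ/N, N = 54680.
West: Wₕ = 0.16713606; term = 0.16713606²·(1 − 0.09311741)·520/851 = 0.015479795.
Central: Wₕ = 0.35956474; term = 0.35956474²·(1 − 0.23971314)·496/4713 = 0.010344653.
North: Wₕ = 0.20221287; term = 0.20221287²·(1 − 0.14307678)·284.2/1582 = 0.0062947301.
East: Wₕ = 0.27108632; term = 0.27108632²·(1 − 0.05241854)·22.27/777 = 0.0019958641.
Sum = 0.034115042.

0.0341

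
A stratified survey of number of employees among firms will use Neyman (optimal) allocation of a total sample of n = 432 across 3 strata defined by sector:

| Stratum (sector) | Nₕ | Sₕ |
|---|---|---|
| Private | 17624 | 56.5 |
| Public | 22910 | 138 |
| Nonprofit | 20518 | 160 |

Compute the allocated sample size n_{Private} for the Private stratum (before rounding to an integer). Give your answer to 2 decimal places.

Neyman allocation: nₕ = n·NₕSₕ / Σⱼ NⱼSⱼ.
Σ NⱼSⱼ = 17624·56.5 + 22910·138 + 20518·160 = 7.440216 × 10^6.
n_{Private} = 432·17624·56.5 / (7.440216 × 10^6) = 57.82.

57.82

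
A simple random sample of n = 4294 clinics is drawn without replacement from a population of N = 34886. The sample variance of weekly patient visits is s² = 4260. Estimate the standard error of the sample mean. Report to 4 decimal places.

Under SRS without replacement, Var(ȳ) = (1 − f)·s²/n with f = n/N = 4294/34886 = 0.12308663.
Var(ȳ) = (1 − 0.12308663)·4260/4294 = 0.87691337·0.99208197 = 0.86996995.
SE(ȳ) = √(0.86996995) = 0.9327.

0.9327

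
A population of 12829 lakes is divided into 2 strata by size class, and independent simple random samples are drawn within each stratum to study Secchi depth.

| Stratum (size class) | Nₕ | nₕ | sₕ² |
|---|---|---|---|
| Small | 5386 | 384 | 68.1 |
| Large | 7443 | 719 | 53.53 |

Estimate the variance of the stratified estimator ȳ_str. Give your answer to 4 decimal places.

Var(ȳ_str) = Σₕ Wₕ²(1 − fₕ)sₕ²/nₕ with Wₕ = Nₕ/N, N = 12829.
Small: Wₕ = 0.41983007; term = 0.41983007²·(1 − 0.07129595)·68.1/384 = 0.029029551.
Large: Wₕ = 0.58016993; term = 0.58016993²·(1 − 0.09660083)·53.53/719 = 0.022639064.
Sum = 0.051668615.

0.0517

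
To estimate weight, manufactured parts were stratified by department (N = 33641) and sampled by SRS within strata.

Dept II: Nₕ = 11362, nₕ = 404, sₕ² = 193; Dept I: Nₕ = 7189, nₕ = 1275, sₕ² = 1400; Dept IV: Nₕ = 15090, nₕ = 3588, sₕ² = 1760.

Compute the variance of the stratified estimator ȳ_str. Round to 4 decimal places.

Var(ȳ_str) = Σₕ Wₕ²(1 − fₕ)sₕ²/nₕ with Wₕ = Nₕ/N, N = 33641.
Dept II: Wₕ = 0.33774264; term = 0.33774264²·(1 − 0.03555712)·193/404 = 0.052556233.
Dept I: Wₕ = 0.21369757; term = 0.21369757²·(1 − 0.17735429)·1400/1275 = 0.041250561.
Dept IV: Wₕ = 0.44855979; term = 0.44855979²·(1 − 0.23777336)·1760/3588 = 0.075228957.
Sum = 0.16903575.

0.1690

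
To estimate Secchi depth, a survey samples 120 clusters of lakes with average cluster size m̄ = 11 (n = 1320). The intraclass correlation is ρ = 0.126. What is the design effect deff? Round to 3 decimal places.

deff = 1 + (11 − 1)·0.126 = 1 + 1.26 = 2.26.

2.260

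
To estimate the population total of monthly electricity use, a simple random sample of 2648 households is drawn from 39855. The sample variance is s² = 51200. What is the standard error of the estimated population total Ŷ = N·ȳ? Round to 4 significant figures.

169300

Var(Ŷ) = N²·Var(ȳ) = N²·(1 − n/N)·s²/n.
f = 2648/39855 = 0.06644085; Var(ȳ) = 0.93355915·51200/2648 = 18.050691.
Var(Ŷ) = 39855² · 18.050691 = 2.8672097 × 10^10.
SE(Ŷ) = √(2.8672097 × 10^10) = 169300.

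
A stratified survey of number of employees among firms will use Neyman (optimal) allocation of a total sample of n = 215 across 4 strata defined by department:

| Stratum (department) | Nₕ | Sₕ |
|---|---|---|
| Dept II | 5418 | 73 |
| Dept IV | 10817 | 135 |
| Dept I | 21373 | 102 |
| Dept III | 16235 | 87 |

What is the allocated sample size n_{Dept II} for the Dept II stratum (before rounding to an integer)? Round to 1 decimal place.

Neyman allocation: nₕ = n·NₕSₕ / Σⱼ NⱼSⱼ.
Σ NⱼSⱼ = 5418·73 + 10817·135 + 21373·102 + 16235·87 = 5.4483 × 10^6.
n_{Dept II} = 215·5418·73 / (5.4483 × 10^6) = 15.6.

15.6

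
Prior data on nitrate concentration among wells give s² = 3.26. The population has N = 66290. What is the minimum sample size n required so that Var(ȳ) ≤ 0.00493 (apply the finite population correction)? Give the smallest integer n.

Without fpc, n₀ = s²/D = 3.26/0.00493 = 661.2576.
With fpc, (1 − n/N)·s²/n ≤ D requires n ≥ n₀/(1 + n₀/N) = 661.2576/(1 + 661.2576/66290) = 654.7266.
Rounding up, n = 655.

655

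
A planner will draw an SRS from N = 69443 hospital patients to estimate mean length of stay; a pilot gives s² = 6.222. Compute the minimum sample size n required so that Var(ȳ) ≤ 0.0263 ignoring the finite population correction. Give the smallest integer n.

237

Without fpc, n₀ = s²/D = 6.222/0.0263 = 236.5779.
Rounding up, n = 237.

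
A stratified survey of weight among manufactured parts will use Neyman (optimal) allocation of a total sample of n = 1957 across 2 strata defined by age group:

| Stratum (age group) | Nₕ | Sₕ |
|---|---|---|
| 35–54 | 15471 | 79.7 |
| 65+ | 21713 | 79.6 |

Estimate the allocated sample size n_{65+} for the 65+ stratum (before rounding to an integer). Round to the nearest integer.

Neyman allocation: nₕ = n·NₕSₕ / Σⱼ NⱼSⱼ.
Σ NⱼSⱼ = 15471·79.7 + 21713·79.6 = 2.9613935 × 10^6.
n_{65+} = 1957·21713·79.6 / (2.9613935 × 10^6) = 1142.

1142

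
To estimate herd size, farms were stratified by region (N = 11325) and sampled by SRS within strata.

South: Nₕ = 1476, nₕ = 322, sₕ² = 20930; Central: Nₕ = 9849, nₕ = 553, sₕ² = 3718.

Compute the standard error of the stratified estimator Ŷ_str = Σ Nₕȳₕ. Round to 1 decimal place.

Var(Ŷ_str) = Σₕ Nₕ²(1 − fₕ)sₕ²/nₕ.
South: 1476²·(1 − 322/1476)·20930/322 = 1.1071476 × 10^8.
Central: 9849²·(1 − 553/9849)·3718/553 = 6.15563 × 10^8.
Sum = 7.2627776 × 10^8.
SE = √(7.2627776 × 10^8) = 26949.5.

26949.5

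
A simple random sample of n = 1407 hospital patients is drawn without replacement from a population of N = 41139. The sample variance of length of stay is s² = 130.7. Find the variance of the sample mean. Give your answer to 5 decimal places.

0.08972

Under SRS without replacement, Var(ȳ) = (1 − f)·s²/n with f = n/N = 1407/41139 = 0.03420112.
Var(ȳ) = (1 − 0.03420112)·130.7/1407 = 0.96579888·0.092892679 = 0.089715646.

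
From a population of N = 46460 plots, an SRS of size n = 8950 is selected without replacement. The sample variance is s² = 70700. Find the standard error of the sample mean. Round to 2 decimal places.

2.53

Under SRS without replacement, Var(ȳ) = (1 − f)·s²/n with f = n/N = 8950/46460 = 0.19263883.
Var(ȳ) = (1 − 0.19263883)·70700/8950 = 0.80736117·7.8994413 = 6.3777022.
SE(ȳ) = √(6.3777022) = 2.53.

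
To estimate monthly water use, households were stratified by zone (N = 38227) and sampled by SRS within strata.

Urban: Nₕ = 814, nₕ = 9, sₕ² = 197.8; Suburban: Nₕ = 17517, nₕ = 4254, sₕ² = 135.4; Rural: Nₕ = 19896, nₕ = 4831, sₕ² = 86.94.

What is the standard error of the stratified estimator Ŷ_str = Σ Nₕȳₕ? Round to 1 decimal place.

Var(Ŷ_str) = Σₕ Nₕ²(1 − fₕ)sₕ²/nₕ.
Urban: 814²·(1 − 9/814)·197.8/9 = 1.4401378 × 10^7.
Suburban: 17517²·(1 − 4254/17517)·135.4/4254 = 7.3947361 × 10^6.
Rural: 19896²·(1 − 4831/19896)·86.94/4831 = 5.3940815 × 10^6.
Sum = 2.7190196 × 10^7.
SE = √(2.7190196 × 10^7) = 5214.4.

5214.4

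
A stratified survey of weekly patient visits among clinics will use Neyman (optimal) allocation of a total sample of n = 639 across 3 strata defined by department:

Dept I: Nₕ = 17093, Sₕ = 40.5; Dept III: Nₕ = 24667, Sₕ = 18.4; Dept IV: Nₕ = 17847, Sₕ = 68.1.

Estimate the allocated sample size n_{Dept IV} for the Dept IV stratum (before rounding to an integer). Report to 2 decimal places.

Neyman allocation: nₕ = n·NₕSₕ / Σⱼ NⱼSⱼ.
Σ NⱼSⱼ = 17093·40.5 + 24667·18.4 + 17847·68.1 = 2.36152 × 10^6.
n_{Dept IV} = 639·17847·68.1 / (2.36152 × 10^6) = 328.87.

328.87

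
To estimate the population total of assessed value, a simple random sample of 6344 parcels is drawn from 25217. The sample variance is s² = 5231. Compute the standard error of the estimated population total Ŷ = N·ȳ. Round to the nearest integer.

Var(Ŷ) = N²·Var(ȳ) = N²·(1 − n/N)·s²/n.
f = 6344/25217 = 0.25157632; Var(ȳ) = 0.74842368·5231/6344 = 0.61711921.
Var(Ŷ) = 25217² · 0.61711921 = 3.9242431 × 10^8.
SE(Ŷ) = √(3.9242431 × 10^8) = 19810.

19810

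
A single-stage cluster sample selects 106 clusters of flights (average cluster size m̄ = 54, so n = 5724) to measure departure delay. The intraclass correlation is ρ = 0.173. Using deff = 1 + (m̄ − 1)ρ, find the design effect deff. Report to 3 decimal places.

deff = 1 + (54 − 1)·0.173 = 1 + 9.169 = 10.169.

10.169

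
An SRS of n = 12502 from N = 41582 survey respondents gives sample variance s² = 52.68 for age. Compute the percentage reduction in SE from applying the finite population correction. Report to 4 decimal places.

16.3734

f = n/N = 12502/41582 = 0.30065894.
SE_no-fpc = √(s²/n) = 0.064913217; SE_fpc = √((1−f)s²/n) = 0.054284726.
Ratio = √(1−f) = 0.83626614. Reduction = 100·(1 − 0.83626614) = 16.3734%.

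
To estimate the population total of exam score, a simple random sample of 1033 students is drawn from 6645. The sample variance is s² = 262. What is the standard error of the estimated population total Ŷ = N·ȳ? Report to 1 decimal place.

Var(Ŷ) = N²·Var(ȳ) = N²·(1 − n/N)·s²/n.
f = 1033/6645 = 0.15545523; Var(ȳ) = 0.84454477·262/1033 = 0.21420206.
Var(Ŷ) = 6645² · 0.21420206 = 9.4583115 × 10^6.
SE(Ŷ) = √(9.4583115 × 10^6) = 3075.4.

3075.4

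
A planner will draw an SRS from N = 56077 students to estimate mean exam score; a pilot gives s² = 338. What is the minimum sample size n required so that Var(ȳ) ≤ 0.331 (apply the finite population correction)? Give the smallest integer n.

1003

Without fpc, n₀ = s²/D = 338/0.331 = 1021.1480.
With fpc, (1 − n/N)·s²/n ≤ D requires n ≥ n₀/(1 + n₀/N) = 1021.1480/(1 + 1021.1480/56077) = 1002.8857.
Rounding up, n = 1003.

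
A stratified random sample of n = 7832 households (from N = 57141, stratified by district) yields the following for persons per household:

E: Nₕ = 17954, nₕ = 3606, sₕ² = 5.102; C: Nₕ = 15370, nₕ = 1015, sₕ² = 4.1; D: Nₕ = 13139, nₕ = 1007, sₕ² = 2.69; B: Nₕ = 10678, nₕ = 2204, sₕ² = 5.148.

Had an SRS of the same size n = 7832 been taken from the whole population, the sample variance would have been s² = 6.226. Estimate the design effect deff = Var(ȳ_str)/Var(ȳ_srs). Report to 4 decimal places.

0.8451

Var(ȳ_str) = Σ Wₕ²(1−fₕ)sₕ²/nₕ with Wₕ = Nₕ/57141:
  E: (17954/57141)²·(1−3606/17954)·5.102/3606 = 1.1162762 × 10^-4
  C: (15370/57141)²·(1−1015/15370)·4.1/1015 = 2.7296012 × 10^-4
  D: (13139/57141)²·(1−1007/13139)·2.69/1007 = 1.3041329 × 10^-4
  B: (10678/57141)²·(1−2204/10678)·5.148/2204 = 6.4730603 × 10^-5
  → Var(ȳ_str) = 5.7973163 × 10^-4.
Var(ȳ_srs) = (1 − 7832/57141)·6.226/7832 = 6.8598528 × 10^-4.
deff = (5.7973163 × 10^-4) / (6.8598528 × 10^-4) = 0.8451.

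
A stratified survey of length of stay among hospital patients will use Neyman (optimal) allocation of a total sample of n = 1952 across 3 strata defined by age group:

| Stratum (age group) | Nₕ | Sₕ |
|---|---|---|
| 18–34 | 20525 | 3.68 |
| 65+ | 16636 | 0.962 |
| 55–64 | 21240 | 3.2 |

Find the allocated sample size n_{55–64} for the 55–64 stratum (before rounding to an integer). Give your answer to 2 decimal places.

Neyman allocation: nₕ = n·NₕSₕ / Σⱼ NⱼSⱼ.
Σ NⱼSⱼ = 20525·3.68 + 16636·0.962 + 21240·3.2 = 159503.83.
n_{55–64} = 1952·21240·3.2 / 159503.83 = 831.79.

831.79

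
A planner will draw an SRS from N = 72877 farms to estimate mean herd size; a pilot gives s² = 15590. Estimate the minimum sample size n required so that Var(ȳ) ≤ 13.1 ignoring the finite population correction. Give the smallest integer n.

1191

Without fpc, n₀ = s²/D = 15590/13.1 = 1190.0763.
Rounding up, n = 1191.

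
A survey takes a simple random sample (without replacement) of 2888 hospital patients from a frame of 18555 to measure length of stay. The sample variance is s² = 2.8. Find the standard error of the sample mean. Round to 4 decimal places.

Under SRS without replacement, Var(ȳ) = (1 − f)·s²/n with f = n/N = 2888/18555 = 0.15564538.
Var(ȳ) = (1 − 0.15564538)·2.8/2888 = 0.84435462·9.6952909 × 10^-4 = 8.1862636 × 10^-4.
SE(ȳ) = √(8.1862636 × 10^-4) = 0.0286.

0.0286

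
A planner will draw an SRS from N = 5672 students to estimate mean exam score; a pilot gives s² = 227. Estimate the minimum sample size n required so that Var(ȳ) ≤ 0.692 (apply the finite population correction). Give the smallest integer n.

311

Without fpc, n₀ = s²/D = 227/0.692 = 328.0347.
With fpc, (1 − n/N)·s²/n ≤ D requires n ≥ n₀/(1 + n₀/N) = 328.0347/(1 + 328.0347/5672) = 310.1003.
Rounding up, n = 311.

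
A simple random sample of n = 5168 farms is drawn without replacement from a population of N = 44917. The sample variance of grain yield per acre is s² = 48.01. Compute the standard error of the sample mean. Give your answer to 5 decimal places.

Under SRS without replacement, Var(ȳ) = (1 − f)·s²/n with f = n/N = 5168/44917 = 0.11505666.
Var(ȳ) = (1 − 0.11505666)·48.01/5168 = 0.88494334·0.0092898607 = 0.0082210003.
SE(ȳ) = √(0.0082210003) = 0.09067.

0.09067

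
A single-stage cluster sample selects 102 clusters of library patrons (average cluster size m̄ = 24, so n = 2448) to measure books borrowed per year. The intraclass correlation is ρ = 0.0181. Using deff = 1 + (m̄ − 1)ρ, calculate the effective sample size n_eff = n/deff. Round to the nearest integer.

deff = 1 + (24 − 1)·0.0181 = 1 + 0.4163 = 1.4163.
n_eff = 2448 / 1.4163 = 1728.

1728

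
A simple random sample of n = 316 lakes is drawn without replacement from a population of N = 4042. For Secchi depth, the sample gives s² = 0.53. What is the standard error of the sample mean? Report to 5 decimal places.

0.03932

Under SRS without replacement, Var(ȳ) = (1 − f)·s²/n with f = n/N = 316/4042 = 0.07817912.
Var(ȳ) = (1 − 0.07817912)·0.53/316 = 0.92182088·0.0016772152 = 0.001546092.
SE(ȳ) = √(0.001546092) = 0.03932.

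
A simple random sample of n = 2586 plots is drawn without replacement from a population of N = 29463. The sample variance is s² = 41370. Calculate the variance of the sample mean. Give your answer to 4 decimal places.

14.5935

Under SRS without replacement, Var(ȳ) = (1 − f)·s²/n with f = n/N = 2586/29463 = 0.08777110.
Var(ȳ) = (1 − 0.08777110)·41370/2586 = 0.91222890·15.99768 = 14.593546.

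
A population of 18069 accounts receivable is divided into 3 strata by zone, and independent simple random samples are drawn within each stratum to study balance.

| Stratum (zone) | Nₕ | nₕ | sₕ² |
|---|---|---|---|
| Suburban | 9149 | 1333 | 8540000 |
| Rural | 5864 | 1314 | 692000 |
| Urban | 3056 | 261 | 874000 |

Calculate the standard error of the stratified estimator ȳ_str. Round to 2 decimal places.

39.16

Var(ȳ_str) = Σₕ Wₕ²(1 − fₕ)sₕ²/nₕ with Wₕ = Nₕ/N, N = 18069.
Suburban: Wₕ = 0.50633682; term = 0.50633682²·(1 − 0.14569898)·8540000/1333 = 1403.1938.
Rural: Wₕ = 0.32453373; term = 0.32453373²·(1 − 0.22407913)·692000/1314 = 43.037581.
Urban: Wₕ = 0.16912945; term = 0.16912945²·(1 − 0.08540576)·874000/261 = 87.606807.
Sum = 1533.8382.
SE = √(1533.8382) = 39.16.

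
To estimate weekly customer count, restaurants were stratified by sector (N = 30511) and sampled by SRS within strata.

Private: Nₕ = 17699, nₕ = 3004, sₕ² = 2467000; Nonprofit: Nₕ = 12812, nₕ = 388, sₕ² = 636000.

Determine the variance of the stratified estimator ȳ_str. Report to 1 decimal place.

509.7

Var(ȳ_str) = Σₕ Wₕ²(1 − fₕ)sₕ²/nₕ with Wₕ = Nₕ/N, N = 30511.
Private: Wₕ = 0.58008587; term = 0.58008587²·(1 − 0.16972710)·2467000/3004 = 229.44292.
Nonprofit: Wₕ = 0.41991413; term = 0.41991413²·(1 − 0.03028411)·636000/388 = 280.27921.
Sum = 509.72213.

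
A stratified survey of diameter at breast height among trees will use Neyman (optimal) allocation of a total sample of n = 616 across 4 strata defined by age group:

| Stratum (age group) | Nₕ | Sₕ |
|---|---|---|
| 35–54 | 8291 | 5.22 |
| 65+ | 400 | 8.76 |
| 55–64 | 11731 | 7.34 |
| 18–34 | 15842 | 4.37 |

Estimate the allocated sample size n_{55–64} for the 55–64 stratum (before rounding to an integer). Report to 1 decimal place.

Neyman allocation: nₕ = n·NₕSₕ / Σⱼ NⱼSⱼ.
Σ NⱼSⱼ = 8291·5.22 + 400·8.76 + 11731·7.34 + 15842·4.37 = 202118.1.
n_{55–64} = 616·11731·7.34 / 202118.1 = 262.4.

262.4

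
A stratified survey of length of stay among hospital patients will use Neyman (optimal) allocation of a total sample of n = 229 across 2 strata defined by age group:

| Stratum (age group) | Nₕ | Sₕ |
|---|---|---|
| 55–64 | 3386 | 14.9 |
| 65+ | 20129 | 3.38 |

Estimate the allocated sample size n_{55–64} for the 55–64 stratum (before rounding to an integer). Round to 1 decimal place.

97.5

Neyman allocation: nₕ = n·NₕSₕ / Σⱼ NⱼSⱼ.
Σ NⱼSⱼ = 3386·14.9 + 20129·3.38 = 118487.42.
n_{55–64} = 229·3386·14.9 / 118487.42 = 97.5.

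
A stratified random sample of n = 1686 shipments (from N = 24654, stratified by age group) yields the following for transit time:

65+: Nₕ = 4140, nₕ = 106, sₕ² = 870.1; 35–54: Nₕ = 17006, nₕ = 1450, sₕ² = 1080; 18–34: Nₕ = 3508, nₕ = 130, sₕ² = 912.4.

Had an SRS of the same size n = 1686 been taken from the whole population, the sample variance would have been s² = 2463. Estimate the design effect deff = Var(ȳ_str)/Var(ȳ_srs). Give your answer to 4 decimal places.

Var(ȳ_str) = Σ Wₕ²(1−fₕ)sₕ²/nₕ with Wₕ = Nₕ/24654:
  65+: (4140/24654)²·(1−106/4140)·870.1/106 = 0.22554061
  35–54: (17006/24654)²·(1−1450/17006)·1080/1450 = 0.32417616
  18–34: (3508/24654)²·(1−130/3508)·912.4/130 = 0.13683159
  → Var(ȳ_str) = 0.68654836.
Var(ȳ_srs) = (1 − 1686/24654)·2463/1686 = 1.3609514.
deff = 0.68654836 / 1.3609514 = 0.5045.

0.5045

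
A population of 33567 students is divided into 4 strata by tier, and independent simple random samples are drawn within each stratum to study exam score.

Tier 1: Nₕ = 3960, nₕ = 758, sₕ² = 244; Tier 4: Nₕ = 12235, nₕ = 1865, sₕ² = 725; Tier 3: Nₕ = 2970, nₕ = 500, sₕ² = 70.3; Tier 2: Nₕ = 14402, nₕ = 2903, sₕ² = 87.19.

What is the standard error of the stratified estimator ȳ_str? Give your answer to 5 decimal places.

Var(ȳ_str) = Σₕ Wₕ²(1 − fₕ)sₕ²/nₕ with Wₕ = Nₕ/N, N = 33567.
Tier 1: Wₕ = 0.11797301; term = 0.11797301²·(1 − 0.19141414)·244/758 = 0.0036225307.
Tier 4: Wₕ = 0.36449489; term = 0.36449489²·(1 − 0.15243155)·725/1865 = 0.043774061.
Tier 3: Wₕ = 0.08847976; term = 0.08847976²·(1 − 0.16835017)·70.3/500 = 9.1540581 × 10^-4.
Tier 2: Wₕ = 0.42905234; term = 0.42905234²·(1 − 0.20156923)·87.19/2903 = 0.0044144588.
Sum = 0.052726456.
SE = √(0.052726456) = 0.22962.

0.22962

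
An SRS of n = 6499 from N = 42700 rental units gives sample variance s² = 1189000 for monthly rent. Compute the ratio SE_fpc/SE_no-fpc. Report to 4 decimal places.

0.9208

f = n/N = 6499/42700 = 0.15220141.
SE_no-fpc = √(s²/n) = 13.525946; SE_fpc = √((1−f)s²/n) = 12.454148.
Ratio = √(1−f) = 0.92075979.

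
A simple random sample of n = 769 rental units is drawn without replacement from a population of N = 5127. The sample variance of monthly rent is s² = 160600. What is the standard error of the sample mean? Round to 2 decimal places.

13.32

Under SRS without replacement, Var(ȳ) = (1 − f)·s²/n with f = n/N = 769/5127 = 0.14999025.
Var(ȳ) = (1 − 0.14999025)·160600/769 = 0.85000975·208.84265 = 177.51829.
SE(ȳ) = √(177.51829) = 13.32.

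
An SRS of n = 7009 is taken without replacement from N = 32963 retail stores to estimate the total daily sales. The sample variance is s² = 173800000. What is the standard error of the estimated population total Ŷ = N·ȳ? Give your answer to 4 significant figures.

Var(Ŷ) = N²·Var(ȳ) = N²·(1 − n/N)·s²/n.
f = 7009/32963 = 0.21263235; Var(ȳ) = 0.78736765·173800000/7009 = 19524.112.
Var(Ŷ) = 32963² · 19524.112 = 2.1214107 × 10^13.
SE(Ŷ) = √(2.1214107 × 10^13) = 4.606 × 10^6.

4.606 × 10^6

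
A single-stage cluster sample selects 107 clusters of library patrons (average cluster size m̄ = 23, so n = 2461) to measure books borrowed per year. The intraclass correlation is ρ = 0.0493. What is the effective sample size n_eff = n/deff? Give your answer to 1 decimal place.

1180.6

deff = 1 + (23 − 1)·0.0493 = 1 + 1.0846 = 2.0846.
n_eff = 2461 / 2.0846 = 1180.6.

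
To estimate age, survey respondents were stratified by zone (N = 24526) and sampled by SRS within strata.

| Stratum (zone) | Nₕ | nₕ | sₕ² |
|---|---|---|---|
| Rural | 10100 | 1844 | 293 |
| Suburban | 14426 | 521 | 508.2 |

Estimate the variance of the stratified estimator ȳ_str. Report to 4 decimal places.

0.3473

Var(ȳ_str) = Σₕ Wₕ²(1 − fₕ)sₕ²/nₕ with Wₕ = Nₕ/N, N = 24526.
Rural: Wₕ = 0.41180788; term = 0.41180788²·(1 − 0.18257426)·293/1844 = 0.02202644.
Suburban: Wₕ = 0.58819212; term = 0.58819212²·(1 − 0.03611535)·508.2/521 = 0.32528228.
Sum = 0.34730872.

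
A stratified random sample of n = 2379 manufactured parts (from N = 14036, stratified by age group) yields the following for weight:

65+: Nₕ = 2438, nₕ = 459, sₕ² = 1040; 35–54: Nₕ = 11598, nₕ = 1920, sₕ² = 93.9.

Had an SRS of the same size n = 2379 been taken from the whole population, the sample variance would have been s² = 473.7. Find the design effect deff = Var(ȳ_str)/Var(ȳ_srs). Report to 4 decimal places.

Var(ȳ_str) = Σ Wₕ²(1−fₕ)sₕ²/nₕ with Wₕ = Nₕ/14036:
  65+: (2438/14036)²·(1−459/2438)·1040/459 = 0.055489835
  35–54: (11598/14036)²·(1−1920/11598)·93.9/1920 = 0.027864186
  → Var(ȳ_str) = 0.083354021.
Var(ȳ_srs) = (1 − 2379/14036)·473.7/2379 = 0.16536834.
deff = 0.083354021 / 0.16536834 = 0.5041.

0.5041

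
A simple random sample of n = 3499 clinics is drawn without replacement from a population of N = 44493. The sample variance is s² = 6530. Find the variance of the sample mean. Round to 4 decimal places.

1.7195

Under SRS without replacement, Var(ȳ) = (1 − f)·s²/n with f = n/N = 3499/44493 = 0.07864158.
Var(ȳ) = (1 − 0.07864158)·6530/3499 = 0.92135842·1.8662475 = 1.7194828.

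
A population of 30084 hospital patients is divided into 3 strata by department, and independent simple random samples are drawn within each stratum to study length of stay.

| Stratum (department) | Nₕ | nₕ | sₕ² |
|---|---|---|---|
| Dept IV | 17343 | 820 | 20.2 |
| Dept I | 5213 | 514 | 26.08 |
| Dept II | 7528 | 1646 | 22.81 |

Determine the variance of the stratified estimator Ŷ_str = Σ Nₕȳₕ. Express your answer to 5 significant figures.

Var(Ŷ_str) = Σₕ Nₕ²(1 − fₕ)sₕ²/nₕ.
Dept IV: 17343²·(1 − 820/17343)·20.2/820 = 7.0591213 × 10^6.
Dept I: 5213²·(1 − 514/5213)·26.08/514 = 1.2429041 × 10^6.
Dept II: 7528²·(1 − 1646/7528)·22.81/1646 = 613620.82.
Sum = 8.9156462 × 10^6.

8.9156 × 10^6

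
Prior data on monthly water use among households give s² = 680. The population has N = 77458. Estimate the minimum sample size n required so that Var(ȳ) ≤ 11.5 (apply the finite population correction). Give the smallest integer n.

Without fpc, n₀ = s²/D = 680/11.5 = 59.1304.
With fpc, (1 − n/N)·s²/n ≤ D requires n ≥ n₀/(1 + n₀/N) = 59.1304/(1 + 59.1304/77458) = 59.0853.
Rounding up, n = 60.

60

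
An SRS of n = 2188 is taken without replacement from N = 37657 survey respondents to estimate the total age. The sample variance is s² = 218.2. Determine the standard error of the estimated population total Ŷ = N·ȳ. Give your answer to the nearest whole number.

11541

Var(Ŷ) = N²·Var(ȳ) = N²·(1 − n/N)·s²/n.
f = 2188/37657 = 0.05810341; Var(ȳ) = 0.94189659·218.2/2188 = 0.09393137.
Var(Ŷ) = 37657² · 0.09393137 = 1.3319935 × 10^8.
SE(Ŷ) = √(1.3319935 × 10^8) = 11541.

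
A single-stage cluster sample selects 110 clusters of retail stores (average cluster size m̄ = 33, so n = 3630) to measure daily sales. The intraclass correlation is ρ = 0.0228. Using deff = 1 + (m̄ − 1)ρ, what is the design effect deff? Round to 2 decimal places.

deff = 1 + (33 − 1)·0.0228 = 1 + 0.7296 = 1.7296.

1.73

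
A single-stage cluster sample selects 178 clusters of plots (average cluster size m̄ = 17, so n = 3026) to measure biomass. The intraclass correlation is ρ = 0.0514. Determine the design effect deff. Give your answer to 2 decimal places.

deff = 1 + (17 − 1)·0.0514 = 1 + 0.8224 = 1.8224.

1.82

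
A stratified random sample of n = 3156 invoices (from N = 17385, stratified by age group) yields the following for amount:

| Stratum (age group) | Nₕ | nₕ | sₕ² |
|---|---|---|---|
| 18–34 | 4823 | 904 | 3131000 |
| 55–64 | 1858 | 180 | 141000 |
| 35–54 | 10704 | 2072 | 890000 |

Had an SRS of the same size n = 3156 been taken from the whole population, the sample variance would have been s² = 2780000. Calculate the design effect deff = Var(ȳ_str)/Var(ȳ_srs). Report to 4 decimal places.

Var(ȳ_str) = Σ Wₕ²(1−fₕ)sₕ²/nₕ with Wₕ = Nₕ/17385:
  18–34: (4823/17385)²·(1−904/4823)·3131000/904 = 216.59966
  55–64: (1858/17385)²·(1−180/1858)·141000/180 = 8.0804377
  35–54: (10704/17385)²·(1−2072/10704)·890000/2072 = 131.3132
  → Var(ȳ_str) = 355.9933.
Var(ȳ_srs) = (1 − 3156/17385)·2780000/3156 = 720.95388.
deff = 355.9933 / 720.95388 = 0.4938.

0.4938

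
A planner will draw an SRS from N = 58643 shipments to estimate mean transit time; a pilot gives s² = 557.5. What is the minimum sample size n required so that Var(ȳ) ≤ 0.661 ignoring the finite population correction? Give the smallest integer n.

844

Without fpc, n₀ = s²/D = 557.5/0.661 = 843.4191.
Rounding up, n = 844.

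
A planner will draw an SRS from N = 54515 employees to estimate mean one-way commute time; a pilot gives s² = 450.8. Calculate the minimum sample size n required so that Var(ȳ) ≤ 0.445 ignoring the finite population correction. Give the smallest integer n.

1014

Without fpc, n₀ = s²/D = 450.8/0.445 = 1013.0337.
Rounding up, n = 1014.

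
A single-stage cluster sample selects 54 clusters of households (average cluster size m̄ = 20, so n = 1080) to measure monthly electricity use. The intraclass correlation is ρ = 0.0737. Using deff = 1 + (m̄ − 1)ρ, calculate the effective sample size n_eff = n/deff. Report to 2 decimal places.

deff = 1 + (20 − 1)·0.0737 = 1 + 1.4003 = 2.4003.
n_eff = 1080 / 2.4003 = 449.94.

449.94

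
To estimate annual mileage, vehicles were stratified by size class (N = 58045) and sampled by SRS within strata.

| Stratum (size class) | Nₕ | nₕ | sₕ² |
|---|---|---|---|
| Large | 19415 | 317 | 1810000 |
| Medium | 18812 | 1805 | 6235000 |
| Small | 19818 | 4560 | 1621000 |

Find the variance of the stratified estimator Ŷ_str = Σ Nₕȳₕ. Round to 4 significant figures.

Var(Ŷ_str) = Σₕ Nₕ²(1 − fₕ)sₕ²/nₕ.
Large: 19415²·(1 − 317/19415)·1810000/317 = 2.1171157 × 10^12.
Medium: 18812²·(1 − 1805/18812)·6235000/1805 = 1.1051518 × 10^12.
Small: 19818²·(1 − 4560/19818)·1621000/4560 = 1.0749187 × 10^11.
Sum = 3.3297594 × 10^12.

3.330 × 10^12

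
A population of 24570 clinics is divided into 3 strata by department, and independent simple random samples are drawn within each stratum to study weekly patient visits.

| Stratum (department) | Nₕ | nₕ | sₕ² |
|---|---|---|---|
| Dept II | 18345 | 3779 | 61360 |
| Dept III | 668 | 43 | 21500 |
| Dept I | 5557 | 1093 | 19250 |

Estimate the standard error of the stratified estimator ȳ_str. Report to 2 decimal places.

2.87

Var(ȳ_str) = Σₕ Wₕ²(1 − fₕ)sₕ²/nₕ with Wₕ = Nₕ/N, N = 24570.
Dept II: Wₕ = 0.74664225; term = 0.74664225²·(1 − 0.20599618)·61360/3779 = 7.187141.
Dept III: Wₕ = 0.02718763; term = 0.02718763²·(1 − 0.06437126)·21500/43 = 0.34579298.
Dept I: Wₕ = 0.22617013; term = 0.22617013²·(1 − 0.19668886)·19250/1093 = 0.72371045.
Sum = 8.2566444.
SE = √(8.2566444) = 2.87.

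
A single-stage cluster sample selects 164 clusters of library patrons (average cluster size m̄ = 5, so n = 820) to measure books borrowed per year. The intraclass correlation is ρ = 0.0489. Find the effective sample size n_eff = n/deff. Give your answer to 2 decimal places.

deff = 1 + (5 − 1)·0.0489 = 1 + 0.1956 = 1.1956.
n_eff = 820 / 1.1956 = 685.85.

685.85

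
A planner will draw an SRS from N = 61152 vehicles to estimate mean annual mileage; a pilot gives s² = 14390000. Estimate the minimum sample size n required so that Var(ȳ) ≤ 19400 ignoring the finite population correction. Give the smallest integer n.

Without fpc, n₀ = s²/D = 14390000/19400 = 741.7526.
Rounding up, n = 742.

742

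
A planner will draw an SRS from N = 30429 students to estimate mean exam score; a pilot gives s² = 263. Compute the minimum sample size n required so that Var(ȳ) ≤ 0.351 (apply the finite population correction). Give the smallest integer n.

732

Without fpc, n₀ = s²/D = 263/0.351 = 749.2877.
With fpc, (1 − n/N)·s²/n ≤ D requires n ≥ n₀/(1 + n₀/N) = 749.2877/(1 + 749.2877/30429) = 731.2806.
Rounding up, n = 732.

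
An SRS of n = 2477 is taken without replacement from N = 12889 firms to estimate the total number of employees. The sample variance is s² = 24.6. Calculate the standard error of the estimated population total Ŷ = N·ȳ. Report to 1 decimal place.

Var(Ŷ) = N²·Var(ȳ) = N²·(1 − n/N)·s²/n.
f = 2477/12889 = 0.19217938; Var(ȳ) = 0.80782062·24.6/2477 = 0.0080227644.
Var(Ŷ) = 12889² · 0.0080227644 = 1.3327923 × 10^6.
SE(Ŷ) = √(1.3327923 × 10^6) = 1154.5.

1154.5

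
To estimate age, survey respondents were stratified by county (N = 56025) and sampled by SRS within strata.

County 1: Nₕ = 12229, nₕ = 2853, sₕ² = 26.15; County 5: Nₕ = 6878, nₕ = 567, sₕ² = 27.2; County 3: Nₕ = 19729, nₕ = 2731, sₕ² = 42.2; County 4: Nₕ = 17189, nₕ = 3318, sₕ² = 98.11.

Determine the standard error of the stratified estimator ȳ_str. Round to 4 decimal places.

Var(ȳ_str) = Σₕ Wₕ²(1 − fₕ)sₕ²/nₕ with Wₕ = Nₕ/N, N = 56025.
County 1: Wₕ = 0.21827755; term = 0.21827755²·(1 − 0.23329790)·26.15/2853 = 3.3482258 × 10^-4.
County 5: Wₕ = 0.12276662; term = 0.12276662²·(1 − 0.08243675)·27.2/567 = 6.6341069 × 10^-4.
County 3: Wₕ = 0.35214636; term = 0.35214636²·(1 − 0.13842567)·42.2/2731 = 0.0016509348.
County 4: Wₕ = 0.30680946; term = 0.30680946²·(1 − 0.19303043)·98.11/3318 = 0.0022461127.
Sum = 0.0048952808.
SE = √(0.0048952808) = 0.0700.

0.0700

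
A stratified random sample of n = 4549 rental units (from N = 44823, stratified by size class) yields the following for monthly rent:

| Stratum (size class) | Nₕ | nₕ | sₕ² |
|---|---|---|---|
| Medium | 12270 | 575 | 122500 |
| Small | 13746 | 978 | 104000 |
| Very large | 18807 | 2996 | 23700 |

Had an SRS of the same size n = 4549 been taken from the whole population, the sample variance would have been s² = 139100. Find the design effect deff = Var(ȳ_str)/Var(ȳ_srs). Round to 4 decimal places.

Var(ȳ_str) = Σ Wₕ²(1−fₕ)sₕ²/nₕ with Wₕ = Nₕ/44823:
  Medium: (12270/44823)²·(1−575/12270)·122500/575 = 15.216375
  Small: (13746/44823)²·(1−978/13746)·104000/978 = 9.2894897
  Very large: (18807/44823)²·(1−2996/18807)·23700/2996 = 1.1708023
  → Var(ȳ_str) = 25.676667.
Var(ȳ_srs) = (1 − 4549/44823)·139100/4549 = 27.474832.
deff = 25.676667 / 27.474832 = 0.9346.

0.9346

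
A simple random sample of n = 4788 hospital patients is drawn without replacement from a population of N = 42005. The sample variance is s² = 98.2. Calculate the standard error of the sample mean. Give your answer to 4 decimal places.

0.1348

Under SRS without replacement, Var(ȳ) = (1 − f)·s²/n with f = n/N = 4788/42005 = 0.11398643.
Var(ȳ) = (1 − 0.11398643)·98.2/4788 = 0.88601357·0.020509607 = 0.01817179.
SE(ȳ) = √(0.01817179) = 0.1348.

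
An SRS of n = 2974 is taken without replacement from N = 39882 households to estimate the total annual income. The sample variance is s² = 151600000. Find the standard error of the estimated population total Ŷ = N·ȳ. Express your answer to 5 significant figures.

8.6622 × 10^6

Var(Ŷ) = N²·Var(ȳ) = N²·(1 − n/N)·s²/n.
f = 2974/39882 = 0.07456998; Var(ȳ) = 0.92543002·151600000/2974 = 47173.904.
Var(Ŷ) = 39882² · 47173.904 = 7.5033582 × 10^13.
SE(Ŷ) = √(7.5033582 × 10^13) = 8.6622 × 10^6.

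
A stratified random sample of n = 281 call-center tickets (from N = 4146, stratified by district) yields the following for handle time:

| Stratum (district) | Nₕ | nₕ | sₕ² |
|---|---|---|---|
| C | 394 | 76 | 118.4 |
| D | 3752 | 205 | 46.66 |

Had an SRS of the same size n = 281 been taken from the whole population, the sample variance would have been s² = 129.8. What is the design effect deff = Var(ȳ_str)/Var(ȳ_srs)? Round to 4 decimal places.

Var(ȳ_str) = Σ Wₕ²(1−fₕ)sₕ²/nₕ with Wₕ = Nₕ/4146:
  C: (394/4146)²·(1−76/394)·118.4/76 = 0.011355411
  D: (3752/4146)²·(1−205/3752)·46.66/205 = 0.17622045
  → Var(ȳ_str) = 0.18757586.
Var(ȳ_srs) = (1 − 281/4146)·129.8/281 = 0.43061442.
deff = 0.18757586 / 0.43061442 = 0.4356.

0.4356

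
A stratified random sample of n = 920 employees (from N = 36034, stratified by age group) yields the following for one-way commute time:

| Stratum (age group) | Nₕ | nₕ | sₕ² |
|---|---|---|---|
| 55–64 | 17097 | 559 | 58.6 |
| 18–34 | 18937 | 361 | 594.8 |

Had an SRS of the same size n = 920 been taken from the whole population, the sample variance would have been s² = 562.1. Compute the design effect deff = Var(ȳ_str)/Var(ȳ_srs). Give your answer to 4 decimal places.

Var(ȳ_str) = Σ Wₕ²(1−fₕ)sₕ²/nₕ with Wₕ = Nₕ/36034:
  55–64: (17097/36034)²·(1−559/17097)·58.6/559 = 0.022827784
  18–34: (18937/36034)²·(1−361/18937)·594.8/361 = 0.44637739
  → Var(ȳ_str) = 0.46920517.
Var(ȳ_srs) = (1 − 920/36034)·562.1/920 = 0.5953791.
deff = 0.46920517 / 0.5953791 = 0.7881.

0.7881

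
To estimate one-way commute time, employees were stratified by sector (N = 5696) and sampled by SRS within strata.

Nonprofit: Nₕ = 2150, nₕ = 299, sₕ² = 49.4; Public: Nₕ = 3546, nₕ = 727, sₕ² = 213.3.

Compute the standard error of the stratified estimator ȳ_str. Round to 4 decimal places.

Var(ȳ_str) = Σₕ Wₕ²(1 − fₕ)sₕ²/nₕ with Wₕ = Nₕ/N, N = 5696.
Nonprofit: Wₕ = 0.37745787; term = 0.37745787²·(1 − 0.13906977)·49.4/299 = 0.020265657.
Public: Wₕ = 0.62254213; term = 0.62254213²·(1 − 0.20501974)·213.3/727 = 0.090396224.
Sum = 0.11066188.
SE = √(0.11066188) = 0.3327.

0.3327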